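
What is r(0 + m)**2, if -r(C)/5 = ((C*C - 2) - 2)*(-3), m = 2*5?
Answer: 2073600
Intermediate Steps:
m = 10
r(C) = -60 + 15*C**2 (r(C) = -5*((C*C - 2) - 2)*(-3) = -5*((C**2 - 2) - 2)*(-3) = -5*((-2 + C**2) - 2)*(-3) = -5*(-4 + C**2)*(-3) = -5*(12 - 3*C**2) = -60 + 15*C**2)
r(0 + m)**2 = (-60 + 15*(0 + 10)**2)**2 = (-60 + 15*10**2)**2 = (-60 + 15*100)**2 = (-60 + 1500)**2 = 1440**2 = 2073600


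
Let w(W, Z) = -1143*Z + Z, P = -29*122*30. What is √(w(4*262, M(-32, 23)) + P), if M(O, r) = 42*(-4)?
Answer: 6*√2381 ≈ 292.77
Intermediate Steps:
M(O, r) = -168
P = -106140 (P = -3538*30 = -106140)
w(W, Z) = -1142*Z
√(w(4*262, M(-32, 23)) + P) = √(-1142*(-168) - 106140) = √(191856 - 106140) = √85716 = 6*√2381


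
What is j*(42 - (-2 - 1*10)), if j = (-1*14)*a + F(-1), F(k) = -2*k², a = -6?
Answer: 4428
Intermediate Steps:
j = 82 (j = -1*14*(-6) - 2*(-1)² = -14*(-6) - 2*1 = 84 - 2 = 82)
j*(42 - (-2 - 1*10)) = 82*(42 - (-2 - 1*10)) = 82*(42 - (-2 - 10)) = 82*(42 - 1*(-12)) = 82*(42 + 12) = 82*54 = 4428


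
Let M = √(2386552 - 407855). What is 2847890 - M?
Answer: 2847890 - √1978697 ≈ 2.8465e+6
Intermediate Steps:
M = √1978697 ≈ 1406.7
2847890 - M = 2847890 - √1978697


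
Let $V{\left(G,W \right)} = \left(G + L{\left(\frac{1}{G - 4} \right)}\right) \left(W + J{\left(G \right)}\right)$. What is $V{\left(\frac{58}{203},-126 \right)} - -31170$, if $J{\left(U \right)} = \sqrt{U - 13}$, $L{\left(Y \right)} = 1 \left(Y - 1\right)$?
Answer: $\frac{406821}{13} - \frac{179 i \sqrt{623}}{1274} \approx 31294.0 - 3.5069 i$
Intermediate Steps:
$L{\left(Y \right)} = -1 + Y$ ($L{\left(Y \right)} = 1 \left(-1 + Y\right) = -1 + Y$)
$J{\left(U \right)} = \sqrt{-13 + U}$
$V{\left(G,W \right)} = \left(W + \sqrt{-13 + G}\right) \left(-1 + G + \frac{1}{-4 + G}\right)$ ($V{\left(G,W \right)} = \left(G - \left(1 - \frac{1}{G - 4}\right)\right) \left(W + \sqrt{-13 + G}\right) = \left(G - \left(1 - \frac{1}{-4 + G}\right)\right) \left(W + \sqrt{-13 + G}\right) = \left(-1 + G + \frac{1}{-4 + G}\right) \left(W + \sqrt{-13 + G}\right) = \left(W + \sqrt{-13 + G}\right) \left(-1 + G + \frac{1}{-4 + G}\right)$)
$V{\left(\frac{58}{203},-126 \right)} - -31170 = \frac{\sqrt{-13 + \frac{58}{203}} \left(5 - \frac{58}{203}\right) - - 126 \left(-5 + \frac{58}{203}\right) + \frac{58}{203} \left(-4 + \frac{58}{203}\right) \left(-126 + \sqrt{-13 + \frac{58}{203}}\right)}{-4 + \frac{58}{203}} - -31170 = \frac{\sqrt{-13 + 58 \cdot \frac{1}{203}} \left(5 - 58 \cdot \frac{1}{203}\right) - - 126 \left(-5 + 58 \cdot \frac{1}{203}\right) + 58 \cdot \frac{1}{203} \left(-4 + 58 \cdot \frac{1}{203}\right) \left(-126 + \sqrt{-13 + 58 \cdot \frac{1}{203}}\right)}{-4 + 58 \cdot \frac{1}{203}} + 31170 = \frac{\sqrt{-13 + \frac{2}{7}} \left(5 - \frac{2}{7}\right) - - 126 \left(-5 + \frac{2}{7}\right) + \frac{2 \left(-4 + \frac{2}{7}\right) \left(-126 + \sqrt{-13 + \frac{2}{7}}\right)}{7}}{-4 + \frac{2}{7}} + 31170 = \frac{\sqrt{- \frac{89}{7}} \left(5 - \frac{2}{7}\right) - \left(-126\right) \left(- \frac{33}{7}\right) + \frac{2}{7} \left(- \frac{26}{7}\right) \left(-126 + \sqrt{- \frac{89}{7}}\right)}{- \frac{26}{7}} + 31170 = - \frac{7 \left(\frac{i \sqrt{623}}{7} \cdot \frac{33}{7} - 594 + \frac{2}{7} \left(- \frac{26}{7}\right) \left(-126 + \frac{i \sqrt{623}}{7}\right)\right)}{26} + 31170 = - \frac{7 \left(\frac{33 i \sqrt{623}}{49} - 594 + \left(\frac{936}{7} - \frac{52 i \sqrt{623}}{343}\right)\right)}{26} + 31170 = - \frac{7 \left(- \frac{3222}{7} + \frac{179 i \sqrt{623}}{343}\right)}{26} + 31170 = \left(\frac{1611}{13} - \frac{179 i \sqrt{623}}{1274}\right) + 31170 = \frac{406821}{13} - \frac{179 i \sqrt{623}}{1274}$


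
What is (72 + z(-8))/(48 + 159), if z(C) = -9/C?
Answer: 65/184 ≈ 0.35326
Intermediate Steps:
(72 + z(-8))/(48 + 159) = (72 - 9/(-8))/(48 + 159) = (72 - 9*(-⅛))/207 = (72 + 9/8)*(1/207) = (585/8)*(1/207) = 65/184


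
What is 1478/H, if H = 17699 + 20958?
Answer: 1478/38657 ≈ 0.038234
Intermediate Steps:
H = 38657
1478/H = 1478/38657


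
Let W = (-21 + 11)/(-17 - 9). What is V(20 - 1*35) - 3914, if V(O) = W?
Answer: -50877/13 ≈ -3913.6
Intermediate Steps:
W = 5/13 (W = -10/(-26) = -10*(-1/26) = 5/13 ≈ 0.38462)
V(O) = 5/13
V(20 - 1*35) - 3914 = 5/13 - 3914 = -50877/13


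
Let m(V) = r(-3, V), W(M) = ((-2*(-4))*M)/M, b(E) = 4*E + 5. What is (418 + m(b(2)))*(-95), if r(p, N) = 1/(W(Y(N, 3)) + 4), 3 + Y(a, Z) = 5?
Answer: -476615/12 ≈ -39718.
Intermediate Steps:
Y(a, Z) = 2 (Y(a, Z) = -3 + 5 = 2)
b(E) = 5 + 4*E
W(M) = 8 (W(M) = (8*M)/M = 8)
r(p, N) = 1/12 (r(p, N) = 1/(8 + 4) = 1/12)
m(V) = 1/12
(418 + m(b(2)))*(-95) = (418 + 1/12)*(-95) = (5017/12)*(-95) = -476615/12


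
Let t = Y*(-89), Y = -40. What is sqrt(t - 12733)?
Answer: I*sqrt(9173) ≈ 95.776*I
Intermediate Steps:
t = 3560 (t = -40*(-89) = 3560)
sqrt(t - 12733) = sqrt(3560 - 12733) = sqrt(-9173) = I*sqrt(9173)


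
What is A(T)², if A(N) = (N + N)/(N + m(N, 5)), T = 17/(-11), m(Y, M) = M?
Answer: 289/361 ≈ 0.80055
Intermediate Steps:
T = -17/11 (T = 17*(-1/11) = -17/11 ≈ -1.5455)
A(N) = 2*N/(5 + N) (A(N) = (N + N)/(N + 5) = (2*N)/(5 + N) = 2*N/(5 + N))
A(T)² = (2*(-17/11)/(5 - 17/11))² = (2*(-17/11)/(38/11))² = (2*(-17/11)*(11/38))² = (-17/19)² = 289/361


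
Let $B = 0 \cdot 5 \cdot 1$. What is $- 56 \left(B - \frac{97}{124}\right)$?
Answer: $\frac{1358}{31} \approx 43.806$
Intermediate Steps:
$B = 0$ ($B = 0 \cdot 1 = 0$)
$- 56 \left(B - \frac{97}{124}\right) = - 56 \left(0 - \frac{97}{124}\right) = \left(-56\right) \left(- \frac{97}{124}\right) = \frac{1358}{31}$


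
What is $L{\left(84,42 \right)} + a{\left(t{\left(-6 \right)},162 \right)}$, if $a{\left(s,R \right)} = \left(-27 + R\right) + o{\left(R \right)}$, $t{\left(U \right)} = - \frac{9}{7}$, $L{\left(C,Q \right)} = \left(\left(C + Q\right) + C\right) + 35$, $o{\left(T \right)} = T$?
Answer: $542$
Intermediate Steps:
$L{\left(C,Q \right)} = 35 + Q + 2 C$ ($L{\left(C,Q \right)} = \left(Q + 2 C\right) + 35 = 35 + Q + 2 C$)
$t{\left(U \right)} = - \frac{9}{7}$ ($t{\left(U \right)} = \left(-9\right) \frac{1}{7} = - \frac{9}{7}$)
$a{\left(s,R \right)} = -27 + 2 R$ ($a{\left(s,R \right)} = \left(-27 + R\right) + R = -27 + 2 R$)
$L{\left(84,42 \right)} + a{\left(t{\left(-6 \right)},162 \right)} = \left(35 + 42 + 2 \cdot 84\right) + \left(-27 + 2 \cdot 162\right) = \left(35 + 42 + 168\right) + \left(-27 + 324\right) = 245 + 297 = 542$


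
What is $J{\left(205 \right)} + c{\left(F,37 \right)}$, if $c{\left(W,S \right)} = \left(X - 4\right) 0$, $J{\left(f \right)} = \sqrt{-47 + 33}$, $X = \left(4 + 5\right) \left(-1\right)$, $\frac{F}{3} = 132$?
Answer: $i \sqrt{14} \approx 3.7417 i$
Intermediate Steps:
$F = 396$ ($F = 3 \cdot 132 = 396$)
$X = -9$ ($X = 9 \left(-1\right) = -9$)
$J{\left(f \right)} = i \sqrt{14}$ ($J{\left(f \right)} = \sqrt{-14} = i \sqrt{14}$)
$c{\left(W,S \right)} = 0$ ($c{\left(W,S \right)} = \left(-9 - 4\right) 0 = \left(-13\right) 0 = 0$)
$J{\left(205 \right)} + c{\left(F,37 \right)} = i \sqrt{14} + 0 = i \sqrt{14}$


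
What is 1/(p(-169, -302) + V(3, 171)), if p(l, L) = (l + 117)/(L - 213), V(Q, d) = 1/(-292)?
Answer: 150380/14669 ≈ 10.252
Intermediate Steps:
V(Q, d) = -1/292
p(l, L) = (117 + l)/(-213 + L)
1/(p(-169, -302) + V(3, 171)) = 1/((117 - 169)/(-213 - 302) - 1/292) = 1/(-52/(-515) - 1/292) = 1/(-1/515*(-52) - 1/292) = 1/(52/515 - 1/292) = 1/(14669/150380) = 150380/14669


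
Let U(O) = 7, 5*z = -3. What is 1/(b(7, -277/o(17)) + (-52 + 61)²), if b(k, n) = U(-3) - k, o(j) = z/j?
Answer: 1/81 ≈ 0.012346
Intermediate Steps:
z = -⅗ (z = (⅕)*(-3) = -⅗ ≈ -0.60000)
o(j) = -3/(5*j)
b(k, n) = 7 - k
1/(b(7, -277/o(17)) + (-52 + 61)²) = 1/((7 - 1*7) + (-52 + 61)²) = 1/((7 - 7) + 9²) = 1/(0 + 81) = 1/81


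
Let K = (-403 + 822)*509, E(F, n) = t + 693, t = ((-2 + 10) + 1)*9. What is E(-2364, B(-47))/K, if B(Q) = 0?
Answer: 774/213271 ≈ 0.0036292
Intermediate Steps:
t = 81 (t = (8 + 1)*9 = 9*9 = 81)
E(F, n) = 774 (E(F, n) = 81 + 693 = 774)
K = 213271 (K = 419*509 = 213271)
E(-2364, B(-47))/K = 774/213271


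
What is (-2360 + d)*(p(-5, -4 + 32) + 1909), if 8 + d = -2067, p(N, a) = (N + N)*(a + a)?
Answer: -5982815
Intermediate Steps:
p(N, a) = 4*N*a (p(N, a) = (2*N)*(2*a) = 4*N*a)
d = -2075 (d = -8 - 2067 = -2075)
(-2360 + d)*(p(-5, -4 + 32) + 1909) = (-2360 - 2075)*(4*(-5)*(-4 + 32) + 1909) = -4435*(4*(-5)*28 + 1909) = -4435*(-560 + 1909) = -4435*1349 = -5982815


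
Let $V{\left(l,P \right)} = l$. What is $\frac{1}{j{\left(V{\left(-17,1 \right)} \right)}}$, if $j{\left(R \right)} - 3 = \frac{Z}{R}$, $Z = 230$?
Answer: $- \frac{17}{179} \approx -0.094972$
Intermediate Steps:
$j{\left(R \right)} = 3 + \frac{230}{R}$
$\frac{1}{j{\left(V{\left(-17,1 \right)} \right)}} = \frac{1}{3 + \frac{230}{-17}} = \frac{1}{3 + 230 \left(- \frac{1}{17}\right)} = \frac{1}{3 - \frac{230}{17}} = \frac{1}{- \frac{179}{17}} = - \frac{17}{179}$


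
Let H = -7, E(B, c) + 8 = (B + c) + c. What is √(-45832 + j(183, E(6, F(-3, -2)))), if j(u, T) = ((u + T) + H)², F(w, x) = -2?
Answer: 2*I*√4233 ≈ 130.12*I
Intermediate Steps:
E(B, c) = -8 + B + 2*c (E(B, c) = -8 + ((B + c) + c) = -8 + (B + 2*c) = -8 + B + 2*c)
j(u, T) = (-7 + T + u)² (j(u, T) = ((u + T) - 7)² = ((T + u) - 7)² = (-7 + T + u)²)
√(-45832 + j(183, E(6, F(-3, -2)))) = √(-45832 + (-7 + (-8 + 6 + 2*(-2)) + 183)²) = √(-45832 + (-7 + (-8 + 6 - 4) + 183)²) = √(-45832 + (-7 - 6 + 183)²) = √(-45832 + 170²) = √(-45832 + 28900) = √(-16932) = 2*I*√4233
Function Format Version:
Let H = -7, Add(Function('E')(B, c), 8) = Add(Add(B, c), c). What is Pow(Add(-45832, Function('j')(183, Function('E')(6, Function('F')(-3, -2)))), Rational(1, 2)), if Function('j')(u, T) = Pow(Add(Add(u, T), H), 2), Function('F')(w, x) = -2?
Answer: Mul(2, I, Pow(4233, Rational(1, 2))) ≈ Mul(130.12, I)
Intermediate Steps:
Function('E')(B, c) = Add(-8, B, Mul(2, c)) (Function('E')(B, c) = Add(-8, Add(Add(B, c), c)) = Add(-8, Add(B, Mul(2, c))) = Add(-8, B, Mul(2, c)))
Function('j')(u, T) = Pow(Add(-7, T, u), 2) (Function('j')(u, T) = Pow(Add(Add(u, T), -7), 2) = Pow(Add(Add(T, u), -7), 2) = Pow(Add(-7, T, u), 2))
Pow(Add(-45832, Function('j')(183, Function('E')(6, Function('F')(-3, -2)))), Rational(1, 2)) = Pow(Add(-45832, Pow(Add(-7, Add(-8, 6, Mul(2, -2)), 183), 2)), Rational(1, 2)) = Pow(Add(-45832, Pow(Add(-7, Add(-8, 6, -4), 183), 2)), Rational(1, 2)) = Pow(Add(-45832, Pow(Add(-7, -6, 183), 2)), Rational(1, 2)) = Pow(Add(-45832, Pow(170, 2)), Rational(1, 2)) = Pow(Add(-45832, 28900), Rational(1, 2)) = Pow(-16932, Rational(1, 2)) = Mul(2, I, Pow(4233, Rational(1, 2)))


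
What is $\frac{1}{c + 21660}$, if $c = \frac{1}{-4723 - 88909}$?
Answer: $\frac{93632}{2028069119} \approx 4.6168 \cdot 10^{-5}$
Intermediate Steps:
$c = - \frac{1}{93632}$ ($c = \frac{1}{-93632} = - \frac{1}{93632} \approx -1.068 \cdot 10^{-5}$)
$\frac{1}{c + 21660} = \frac{1}{- \frac{1}{93632} + 21660} = \frac{1}{\frac{2028069119}{93632}} = \frac{93632}{2028069119}$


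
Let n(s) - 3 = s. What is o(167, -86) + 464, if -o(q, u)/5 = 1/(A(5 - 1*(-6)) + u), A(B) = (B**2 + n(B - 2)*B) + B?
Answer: 82587/178 ≈ 463.97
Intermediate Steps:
n(s) = 3 + s
A(B) = B + B**2 + B*(1 + B) (A(B) = (B**2 + (3 + (B - 2))*B) + B = (B**2 + (3 + (-2 + B))*B) + B = (B**2 + (1 + B)*B) + B = (B**2 + B*(1 + B)) + B = B + B**2 + B*(1 + B))
o(q, u) = -5/(264 + u) (o(q, u) = -5/(2*(5 - 1*(-6))*(1 + (5 - 1*(-6))) + u) = -5/(2*(5 + 6)*(1 + (5 + 6)) + u) = -5/(2*11*(1 + 11) + u) = -5/(2*11*12 + u) = -5/(264 + u))
o(167, -86) + 464 = -5/(264 - 86) + 464 = -5/178 + 464 = 82587/178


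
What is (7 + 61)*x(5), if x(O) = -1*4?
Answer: -272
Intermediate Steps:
x(O) = -4
(7 + 61)*x(5) = (7 + 61)*(-4) = 68*(-4) = -272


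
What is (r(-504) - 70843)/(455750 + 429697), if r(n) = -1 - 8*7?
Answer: -70900/885447 ≈ -0.080073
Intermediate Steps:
r(n) = -57 (r(n) = -1 - 56 = -57)
(r(-504) - 70843)/(455750 + 429697) = (-57 - 70843)/(455750 + 429697) = -70900/885447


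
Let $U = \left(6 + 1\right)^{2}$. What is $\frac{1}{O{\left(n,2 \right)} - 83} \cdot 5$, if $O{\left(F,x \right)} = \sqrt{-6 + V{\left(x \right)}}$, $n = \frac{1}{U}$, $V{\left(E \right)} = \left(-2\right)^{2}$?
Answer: $- \frac{415}{6891} - \frac{5 i \sqrt{2}}{6891} \approx -0.060223 - 0.0010261 i$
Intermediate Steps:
$U = 49$ ($U = 7^{2} = 49$)
$V{\left(E \right)} = 4$
$n = \frac{1}{49} \approx 0.020408$
$O{\left(F,x \right)} = i \sqrt{2}$ ($O{\left(F,x \right)} = \sqrt{-6 + 4} = \sqrt{-2} = i \sqrt{2}$)
$\frac{1}{O{\left(n,2 \right)} - 83} \cdot 5 = \frac{1}{i \sqrt{2} - 83} \cdot 5 = \frac{1}{-83 + i \sqrt{2}} \cdot 5 = \frac{5}{-83 + i \sqrt{2}}$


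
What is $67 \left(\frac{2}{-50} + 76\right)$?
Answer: $\frac{127233}{25} \approx 5089.3$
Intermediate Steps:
$67 \left(\frac{2}{-50} + 76\right) = 67 \left(2 \left(- \frac{1}{50}\right) + 76\right) = 67 \left(- \frac{1}{25} + 76\right) = 67 \cdot \frac{1899}{25} = \frac{127233}{25}$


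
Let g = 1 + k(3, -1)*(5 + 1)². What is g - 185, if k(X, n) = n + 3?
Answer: -112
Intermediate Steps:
k(X, n) = 3 + n
g = 73 (g = 1 + (3 - 1)*(5 + 1)² = 1 + 2*6² = 1 + 2*36 = 1 + 72 = 73)
g - 185 = 73 - 185 = -112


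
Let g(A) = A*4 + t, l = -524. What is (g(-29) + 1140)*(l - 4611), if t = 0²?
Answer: -5258240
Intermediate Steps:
t = 0
g(A) = 4*A (g(A) = A*4 + 0 = 4*A + 0 = 4*A)
(g(-29) + 1140)*(l - 4611) = (4*(-29) + 1140)*(-524 - 4611) = (-116 + 1140)*(-5135) = 1024*(-5135) = -5258240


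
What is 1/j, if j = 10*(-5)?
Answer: -1/50 ≈ -0.020000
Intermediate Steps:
j = -50
1/j = 1/(-50) = -1/50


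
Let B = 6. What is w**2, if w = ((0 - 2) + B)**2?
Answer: 256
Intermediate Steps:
w = 16 (w = ((0 - 2) + 6)**2 = (-2 + 6)**2 = 4**2 = 16)
w**2 = 16**2 = 256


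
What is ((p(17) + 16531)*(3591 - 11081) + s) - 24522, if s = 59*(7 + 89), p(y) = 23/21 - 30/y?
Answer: -6315382718/51 ≈ -1.2383e+8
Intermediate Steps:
p(y) = 23/21 - 30/y (p(y) = 23*(1/21) - 30/y = 23/21 - 30/y)
s = 5664 (s = 59*96 = 5664)
((p(17) + 16531)*(3591 - 11081) + s) - 24522 = (((23/21 - 30/17) + 16531)*(3591 - 11081) + 5664) - 24522 = (((23/21 - 30*1/17) + 16531)*(-7490) + 5664) - 24522 = (((23/21 - 30/17) + 16531)*(-7490) + 5664) - 24522 = ((-239/357 + 16531)*(-7490) + 5664) - 24522 = ((5901328/357)*(-7490) + 5664) - 24522 = (-6314420960/51 + 5664) - 24522 = -6314132096/51 - 24522 = -6315382718/51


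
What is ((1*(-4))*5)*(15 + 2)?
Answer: -340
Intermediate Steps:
((1*(-4))*5)*(15 + 2) = -4*5*17 = -20*17 = -340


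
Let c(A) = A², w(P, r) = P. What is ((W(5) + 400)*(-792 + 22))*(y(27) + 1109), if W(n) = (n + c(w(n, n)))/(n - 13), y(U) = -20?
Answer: -664535025/2 ≈ -3.3227e+8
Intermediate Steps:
W(n) = (n + n²)/(-13 + n) (W(n) = (n + n²)/(n - 13) = (n + n²)/(-13 + n))
((W(5) + 400)*(-792 + 22))*(y(27) + 1109) = ((5*(1 + 5)/(-13 + 5) + 400)*(-792 + 22))*(-20 + 1109) = ((5*6/(-8) + 400)*(-770))*1089 = ((5*(-⅛)*6 + 400)*(-770))*1089 = ((-15/4 + 400)*(-770))*1089 = ((1585/4)*(-770))*1089 = -610225/2*1089 = -664535025/2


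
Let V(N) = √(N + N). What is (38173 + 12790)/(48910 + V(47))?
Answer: 1246300165/1196094003 - 50963*√94/2392188006 ≈ 1.0418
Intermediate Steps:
V(N) = √2*√N (V(N) = √(2*N) = √2*√N)
(38173 + 12790)/(48910 + V(47)) = (38173 + 12790)/(48910 + √2*√47) = 50963/(48910 + √94)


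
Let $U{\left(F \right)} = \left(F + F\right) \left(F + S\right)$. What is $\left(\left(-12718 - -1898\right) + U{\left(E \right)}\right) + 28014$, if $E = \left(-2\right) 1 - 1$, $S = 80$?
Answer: $16732$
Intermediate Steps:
$E = -3$ ($E = -2 - 1 = -3$)
$U{\left(F \right)} = 2 F \left(80 + F\right)$ ($U{\left(F \right)} = \left(F + F\right) \left(F + 80\right) = 2 F \left(80 + F\right)$)
$\left(\left(-12718 - -1898\right) + U{\left(E \right)}\right) + 28014 = \left(\left(-12718 - -1898\right) + 2 \left(-3\right) \left(80 - 3\right)\right) + 28014 = \left(\left(-12718 + 1898\right) + 2 \left(-3\right) 77\right) + 28014 = \left(-10820 - 462\right) + 28014 = -11282 + 28014 = 16732$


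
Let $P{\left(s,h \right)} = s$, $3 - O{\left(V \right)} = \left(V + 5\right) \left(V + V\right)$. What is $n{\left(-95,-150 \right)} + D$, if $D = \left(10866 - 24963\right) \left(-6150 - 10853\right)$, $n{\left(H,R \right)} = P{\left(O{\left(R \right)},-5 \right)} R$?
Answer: $246215841$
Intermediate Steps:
$O{\left(V \right)} = 3 - 2 V \left(5 + V\right)$ ($O{\left(V \right)} = 3 - \left(V + 5\right) \left(V + V\right) = 3 - \left(5 + V\right) 2 V = 3 - 2 V \left(5 + V\right)$)
$n{\left(H,R \right)} = R \left(3 - 10 R - 2 R^{2}\right)$ ($n{\left(H,R \right)} = \left(3 - 10 R - 2 R^{2}\right) R = R \left(3 - 10 R - 2 R^{2}\right)$)
$D = 239691291$ ($D = \left(-14097\right) \left(-17003\right) = 239691291$)
$n{\left(-95,-150 \right)} + D = - 150 \left(3 - -1500 - 2 \left(-150\right)^{2}\right) + 239691291 = - 150 \left(3 + 1500 - 45000\right) + 239691291 = \left(-150\right) \left(-43497\right) + 239691291 = 6524550 + 239691291 = 246215841$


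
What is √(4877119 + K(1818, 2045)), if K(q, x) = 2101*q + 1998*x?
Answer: √12782647 ≈ 3575.3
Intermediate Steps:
K(q, x) = 1998*x + 2101*q
√(4877119 + K(1818, 2045)) = √(4877119 + (1998*2045 + 2101*1818)) = √(4877119 + (4085910 + 3819618)) = √(4877119 + 7905528) = √12782647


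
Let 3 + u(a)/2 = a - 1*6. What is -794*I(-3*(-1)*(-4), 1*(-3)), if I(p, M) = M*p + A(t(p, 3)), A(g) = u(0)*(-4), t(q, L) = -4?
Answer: -85752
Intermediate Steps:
u(a) = -18 + 2*a (u(a) = -6 + 2*(a - 1*6) = -6 + 2*(a - 6) = -6 + 2*(-6 + a) = -6 + (-12 + 2*a) = -18 + 2*a)
A(g) = 72 (A(g) = (-18 + 2*0)*(-4) = (-18 + 0)*(-4) = -18*(-4) = 72)
I(p, M) = 72 + M*p (I(p, M) = M*p + 72 = 72 + M*p)
-794*I(-3*(-1)*(-4), 1*(-3)) = -794*(72 + (1*(-3))*(-3*(-1)*(-4))) = -794*(72 - 9*(-4)) = -794*(72 - 3*(-12)) = -794*(72 + 36) = -85752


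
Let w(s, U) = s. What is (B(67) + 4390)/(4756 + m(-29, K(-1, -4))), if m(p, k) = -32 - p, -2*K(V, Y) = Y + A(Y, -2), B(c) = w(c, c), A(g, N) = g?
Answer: 4457/4753 ≈ 0.93772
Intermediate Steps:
B(c) = c
K(V, Y) = -Y (K(V, Y) = -(Y + Y)/2 = -Y)
(B(67) + 4390)/(4756 + m(-29, K(-1, -4))) = (67 + 4390)/(4756 + (-32 - 1*(-29))) = 4457/(4756 + (-32 + 29)) = 4457/(4756 - 3) = 4457/4753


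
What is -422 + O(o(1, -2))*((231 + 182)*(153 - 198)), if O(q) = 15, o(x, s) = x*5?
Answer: -279197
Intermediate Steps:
o(x, s) = 5*x
-422 + O(o(1, -2))*((231 + 182)*(153 - 198)) = -422 + 15*((231 + 182)*(153 - 198)) = -422 + 15*(413*(-45)) = -422 + 15*(-18585) = -422 - 278775 = -279197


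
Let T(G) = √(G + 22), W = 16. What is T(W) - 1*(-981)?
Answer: 981 + √38 ≈ 987.16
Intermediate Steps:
T(G) = √(22 + G)
T(W) - 1*(-981) = √(22 + 16) - 1*(-981) = √38 + 981 = 981 + √38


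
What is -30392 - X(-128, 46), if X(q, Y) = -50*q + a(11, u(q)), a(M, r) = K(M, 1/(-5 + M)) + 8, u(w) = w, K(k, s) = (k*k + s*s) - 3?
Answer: -1329049/36 ≈ -36918.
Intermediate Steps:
K(k, s) = -3 + k² + s² (K(k, s) = (k² + s²) - 3 = -3 + k² + s²)
a(M, r) = 5 + M² + (-5 + M)⁻² (a(M, r) = (-3 + M² + (1/(-5 + M))²) + 8 = (-3 + M² + (-5 + M)⁻²) + 8 = 5 + M² + (-5 + M)⁻²)
X(q, Y) = 4537/36 - 50*q (X(q, Y) = -50*q + (5 + 11² + (-5 + 11)⁻²) = -50*q + (5 + 121 + 6⁻²) = -50*q + (5 + 121 + 1/36) = -50*q + 4537/36 = 4537/36 - 50*q)
-30392 - X(-128, 46) = -30392 - (4537/36 - 50*(-128)) = -30392 - (4537/36 + 6400) = -30392 - 1*234937/36 = -30392 - 234937/36 = -1329049/36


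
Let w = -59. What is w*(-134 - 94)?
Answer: 13452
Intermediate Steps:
w*(-134 - 94) = -59*(-134 - 94) = -59*(-228) = 13452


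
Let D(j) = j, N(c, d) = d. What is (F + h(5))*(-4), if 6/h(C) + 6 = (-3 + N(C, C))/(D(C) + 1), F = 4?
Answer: -200/17 ≈ -11.765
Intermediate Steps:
h(C) = 6/(-6 + (-3 + C)/(1 + C)) (h(C) = 6/(-6 + (-3 + C)/(C + 1)) = 6/(-6 + (-3 + C)/(1 + C)))
(F + h(5))*(-4) = (4 + 6*(-1 - 1*5)/(9 + 5*5))*(-4) = (4 + 6*(-1 - 5)/(9 + 25))*(-4) = (4 + 6*(-6)/34)*(-4) = (4 + 6*(1/34)*(-6))*(-4) = (4 - 18/17)*(-4) = (50/17)*(-4) = -200/17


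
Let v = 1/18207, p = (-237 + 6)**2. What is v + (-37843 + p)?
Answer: 282536227/18207 ≈ 15518.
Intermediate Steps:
p = 53361 (p = (-231)**2 = 53361)
v = 1/18207 ≈ 5.4924e-5
v + (-37843 + p) = 1/18207 + (-37843 + 53361) = 1/18207 + 15518 = 282536227/18207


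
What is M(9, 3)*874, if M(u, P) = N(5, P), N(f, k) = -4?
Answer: -3496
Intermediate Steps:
M(u, P) = -4
M(9, 3)*874 = -4*874 = -3496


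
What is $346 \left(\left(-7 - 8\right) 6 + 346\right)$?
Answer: $88576$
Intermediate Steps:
$346 \left(\left(-7 - 8\right) 6 + 346\right) = 346 \left(\left(-15\right) 6 + 346\right) = 346 \left(-90 + 346\right) = 346 \cdot 256 = 88576$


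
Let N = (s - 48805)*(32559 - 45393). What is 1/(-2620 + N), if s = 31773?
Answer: 1/218586068 ≈ 4.5749e-9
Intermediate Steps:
N = 218588688 (N = (31773 - 48805)*(32559 - 45393) = -17032*(-12834) = 218588688)
1/(-2620 + N) = 1/(-2620 + 218588688) = 1/218586068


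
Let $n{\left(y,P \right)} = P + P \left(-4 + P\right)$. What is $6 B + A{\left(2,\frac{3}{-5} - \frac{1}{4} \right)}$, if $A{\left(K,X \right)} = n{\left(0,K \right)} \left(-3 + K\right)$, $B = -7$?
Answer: $-40$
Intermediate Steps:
$A{\left(K,X \right)} = K \left(-3 + K\right)^{2}$ ($A{\left(K,X \right)} = K \left(-3 + K\right) \left(-3 + K\right) = K \left(-3 + K\right)^{2}$)
$6 B + A{\left(2,\frac{3}{-5} - \frac{1}{4} \right)} = 6 \left(-7\right) + 2 \left(-3 + 2\right)^{2} = -42 + 2 \left(-1\right)^{2} = -42 + 2 \cdot 1 = -42 + 2 = -40$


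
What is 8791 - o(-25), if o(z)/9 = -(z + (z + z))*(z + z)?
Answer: 42541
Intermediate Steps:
o(z) = -54*z² (o(z) = 9*(-(z + (z + z))*(z + z)) = 9*(-(z + 2*z)*2*z) = 9*(-3*z*2*z) = 9*(-6*z²) = -54*z²)
8791 - o(-25) = 8791 - (-54)*(-25)² = 8791 - (-54)*625 = 8791 - 1*(-33750) = 8791 + 33750 = 42541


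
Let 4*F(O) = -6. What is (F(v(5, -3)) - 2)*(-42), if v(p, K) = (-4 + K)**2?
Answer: 147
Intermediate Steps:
F(O) = -3/2 (F(O) = (1/4)*(-6) = -3/2)
(F(v(5, -3)) - 2)*(-42) = (-3/2 - 2)*(-42) = -7/2*(-42) = 147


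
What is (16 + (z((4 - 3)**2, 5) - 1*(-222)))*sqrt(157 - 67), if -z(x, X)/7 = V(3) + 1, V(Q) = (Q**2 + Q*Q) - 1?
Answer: 336*sqrt(10) ≈ 1062.5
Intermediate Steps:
V(Q) = -1 + 2*Q**2 (V(Q) = (Q**2 + Q**2) - 1 = 2*Q**2 - 1 = -1 + 2*Q**2)
z(x, X) = -126 (z(x, X) = -7*((-1 + 2*3**2) + 1) = -7*((-1 + 2*9) + 1) = -7*((-1 + 18) + 1) = -7*(17 + 1) = -7*18 = -126)
(16 + (z((4 - 3)**2, 5) - 1*(-222)))*sqrt(157 - 67) = (16 + (-126 - 1*(-222)))*sqrt(157 - 67) = (16 + (-126 + 222))*sqrt(90) = (16 + 96)*(3*sqrt(10)) = 112*(3*sqrt(10)) = 336*sqrt(10)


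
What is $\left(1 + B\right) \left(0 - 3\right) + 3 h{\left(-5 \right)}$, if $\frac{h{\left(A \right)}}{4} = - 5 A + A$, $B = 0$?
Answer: $237$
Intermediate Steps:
$h{\left(A \right)} = - 16 A$ ($h{\left(A \right)} = 4 \left(- 5 A + A\right) = 4 \left(- 4 A\right) = - 16 A$)
$\left(1 + B\right) \left(0 - 3\right) + 3 h{\left(-5 \right)} = \left(1 + 0\right) \left(0 - 3\right) + 3 \left(\left(-16\right) \left(-5\right)\right) = 1 \left(-3\right) + 3 \cdot 80 = -3 + 240 = 237$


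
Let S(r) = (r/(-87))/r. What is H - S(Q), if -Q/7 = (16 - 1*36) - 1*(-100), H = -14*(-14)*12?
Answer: 204625/87 ≈ 2352.0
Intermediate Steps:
H = 2352 (H = 196*12 = 2352)
Q = -560 (Q = -7*((16 - 1*36) - 1*(-100)) = -7*((16 - 36) + 100) = -7*(-20 + 100) = -7*80 = -560)
S(r) = -1/87 (S(r) = (r*(-1/87))/r = (-r/87)/r = -1/87)
H - S(Q) = 2352 - 1*(-1/87) = 2352 + 1/87 = 204625/87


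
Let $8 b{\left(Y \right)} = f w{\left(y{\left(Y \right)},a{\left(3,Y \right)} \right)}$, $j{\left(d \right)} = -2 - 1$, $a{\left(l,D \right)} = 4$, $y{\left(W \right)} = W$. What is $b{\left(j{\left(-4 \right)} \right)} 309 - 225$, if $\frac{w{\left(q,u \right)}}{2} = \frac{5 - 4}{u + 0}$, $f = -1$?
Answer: $- \frac{3909}{16} \approx -244.31$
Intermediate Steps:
$j{\left(d \right)} = -3$
$w{\left(q,u \right)} = \frac{2}{u}$ ($w{\left(q,u \right)} = 2 \frac{5 - 4}{u + 0} = 2 \cdot 1 \frac{1}{u} = \frac{2}{u}$)
$b{\left(Y \right)} = - \frac{1}{16}$ ($b{\left(Y \right)} = \frac{\left(-1\right) \frac{2}{4}}{8} = \frac{\left(-1\right) 2 \cdot \frac{1}{4}}{8} = \frac{\left(-1\right) \frac{1}{2}}{8} = \frac{1}{8} \left(- \frac{1}{2}\right) = - \frac{1}{16}$)
$b{\left(j{\left(-4 \right)} \right)} 309 - 225 = \left(- \frac{1}{16}\right) 309 - 225 = - \frac{309}{16} - 225 = - \frac{3909}{16}$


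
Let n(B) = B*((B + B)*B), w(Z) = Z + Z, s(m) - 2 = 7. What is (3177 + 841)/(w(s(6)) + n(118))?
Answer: 2009/1643041 ≈ 0.0012227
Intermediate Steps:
s(m) = 9 (s(m) = 2 + 7 = 9)
w(Z) = 2*Z
n(B) = 2*B³ (n(B) = B*((2*B)*B) = B*(2*B²) = 2*B³)
(3177 + 841)/(w(s(6)) + n(118)) = (3177 + 841)/(2*9 + 2*118³) = 4018/(18 + 2*1643032) = 4018/(18 + 3286064) = 4018/3286082 = 4018*(1/3286082) = 2009/1643041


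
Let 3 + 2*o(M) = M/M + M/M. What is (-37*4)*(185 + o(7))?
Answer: -27306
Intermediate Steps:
o(M) = -½ (o(M) = -3/2 + (M/M + M/M)/2 = -3/2 + (1 + 1)/2 = -3/2 + (½)*2 = -3/2 + 1 = -½)
(-37*4)*(185 + o(7)) = (-37*4)*(185 - ½) = -148*369/2 = -27306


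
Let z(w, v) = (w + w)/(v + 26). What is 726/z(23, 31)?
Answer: 20691/23 ≈ 899.61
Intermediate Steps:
z(w, v) = 2*w/(26 + v) (z(w, v) = (2*w)/(26 + v) = 2*w/(26 + v))
726/z(23, 31) = 726/((2*23/(26 + 31))) = 726/((2*23/57)) = 726/((2*23*(1/57))) = 726/(46/57) = 726*(57/46) = 20691/23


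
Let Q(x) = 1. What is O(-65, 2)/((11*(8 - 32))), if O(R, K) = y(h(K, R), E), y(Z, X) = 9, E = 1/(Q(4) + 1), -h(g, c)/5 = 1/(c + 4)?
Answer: -3/88 ≈ -0.034091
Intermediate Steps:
h(g, c) = -5/(4 + c) (h(g, c) = -5/(c + 4) = -5/(4 + c))
E = 1/2 (E = 1/(1 + 1) = 1/2 ≈ 0.50000)
O(R, K) = 9
O(-65, 2)/((11*(8 - 32))) = 9/((11*(8 - 32))) = 9/((11*(-24))) = 9/(-264) = 9*(-1/264) = -3/88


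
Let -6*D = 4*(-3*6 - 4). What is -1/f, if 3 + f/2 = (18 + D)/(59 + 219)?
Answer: 417/2404 ≈ 0.17346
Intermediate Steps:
D = 44/3 (D = -2*(-3*6 - 4)/3 = -2*(-18 - 4)/3 = -2*(-22)/3 = -⅙*(-88) = 44/3 ≈ 14.667)
f = -2404/417 (f = -6 + 2*((18 + 44/3)/(59 + 219)) = -6 + 2*((98/3)/278) = -6 + 2*((98/3)*(1/278)) = -6 + 2*(49/417) = -6 + 98/417 = -2404/417 ≈ -5.7650)
-1/f = -1/(-2404/417) = -1*(-417/2404) = 417/2404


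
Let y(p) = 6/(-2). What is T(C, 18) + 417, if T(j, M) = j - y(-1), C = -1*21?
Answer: 399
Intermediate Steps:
C = -21
y(p) = -3 (y(p) = 6*(-½) = -3)
T(j, M) = 3 + j (T(j, M) = j - 1*(-3) = j + 3 = 3 + j)
T(C, 18) + 417 = (3 - 21) + 417 = -18 + 417 = 399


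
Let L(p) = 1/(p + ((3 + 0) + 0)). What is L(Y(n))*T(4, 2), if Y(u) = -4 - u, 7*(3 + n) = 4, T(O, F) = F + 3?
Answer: 7/2 ≈ 3.5000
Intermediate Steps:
T(O, F) = 3 + F
n = -17/7 (n = -3 + (1/7)*4 = -3 + 4/7 = -17/7 ≈ -2.4286)
L(p) = 1/(3 + p) (L(p) = 1/(p + (3 + 0)) = 1/(p + 3) = 1/(3 + p))
L(Y(n))*T(4, 2) = (3 + 2)/(3 + (-4 - 1*(-17/7))) = 5/(3 + (-4 + 17/7)) = 5/(3 - 11/7) = 5/(10/7) = (7/10)*5 = 7/2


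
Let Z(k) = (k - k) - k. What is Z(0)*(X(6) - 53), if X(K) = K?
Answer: 0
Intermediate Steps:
Z(k) = -k (Z(k) = 0 - k = -k)
Z(0)*(X(6) - 53) = (-1*0)*(6 - 53) = 0*(-47) = 0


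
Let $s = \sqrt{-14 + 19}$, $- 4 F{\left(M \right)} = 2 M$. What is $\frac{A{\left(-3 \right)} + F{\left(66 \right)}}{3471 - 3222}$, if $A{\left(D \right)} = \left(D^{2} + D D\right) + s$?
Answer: $- \frac{5}{83} + \frac{\sqrt{5}}{249} \approx -0.051261$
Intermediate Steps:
$F{\left(M \right)} = - \frac{M}{2}$ ($F{\left(M \right)} = - \frac{2 M}{4} = - \frac{M}{2}$)
$s = \sqrt{5} \approx 2.2361$
$A{\left(D \right)} = \sqrt{5} + 2 D^{2}$ ($A{\left(D \right)} = \left(D^{2} + D D\right) + \sqrt{5} = \left(D^{2} + D^{2}\right) + \sqrt{5} = 2 D^{2} + \sqrt{5} = \sqrt{5} + 2 D^{2}$)
$\frac{A{\left(-3 \right)} + F{\left(66 \right)}}{3471 - 3222} = \frac{\left(\sqrt{5} + 2 \left(-3\right)^{2}\right) - 33}{3471 - 3222} = \frac{\left(\sqrt{5} + 2 \cdot 9\right) - 33}{249} = \left(\left(\sqrt{5} + 18\right) - 33\right) \frac{1}{249} = \left(\left(18 + \sqrt{5}\right) - 33\right) \frac{1}{249} = \left(-15 + \sqrt{5}\right) \frac{1}{249} = - \frac{5}{83} + \frac{\sqrt{5}}{249}$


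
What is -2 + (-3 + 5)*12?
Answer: 22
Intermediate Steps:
-2 + (-3 + 5)*12 = -2 + 2*12 = -2 + 24 = 22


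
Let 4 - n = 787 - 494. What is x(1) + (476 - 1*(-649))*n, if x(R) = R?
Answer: -325124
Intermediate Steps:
n = -289 (n = 4 - (787 - 494) = 4 - 1*293 = 4 - 293 = -289)
x(1) + (476 - 1*(-649))*n = 1 + (476 - 1*(-649))*(-289) = 1 + (476 + 649)*(-289) = 1 + 1125*(-289) = 1 - 325125 = -325124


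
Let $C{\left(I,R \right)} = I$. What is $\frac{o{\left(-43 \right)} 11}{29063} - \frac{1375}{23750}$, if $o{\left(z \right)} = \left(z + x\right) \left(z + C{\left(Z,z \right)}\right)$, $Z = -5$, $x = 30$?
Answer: $\frac{984467}{5521970} \approx 0.17828$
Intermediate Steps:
$o{\left(z \right)} = \left(-5 + z\right) \left(30 + z\right)$ ($o{\left(z \right)} = \left(z + 30\right) \left(z - 5\right) = \left(30 + z\right) \left(-5 + z\right) = \left(-5 + z\right) \left(30 + z\right)$)
$\frac{o{\left(-43 \right)} 11}{29063} - \frac{1375}{23750} = \frac{\left(-150 + \left(-43\right)^{2} + 25 \left(-43\right)\right) 11}{29063} - \frac{1375}{23750} = \left(-150 + 1849 - 1075\right) 11 \cdot \frac{1}{29063} - \frac{11}{190} = 624 \cdot 11 \cdot \frac{1}{29063} - \frac{11}{190} = 6864 \cdot \frac{1}{29063} - \frac{11}{190} = \frac{6864}{29063} - \frac{11}{190} = \frac{984467}{5521970}$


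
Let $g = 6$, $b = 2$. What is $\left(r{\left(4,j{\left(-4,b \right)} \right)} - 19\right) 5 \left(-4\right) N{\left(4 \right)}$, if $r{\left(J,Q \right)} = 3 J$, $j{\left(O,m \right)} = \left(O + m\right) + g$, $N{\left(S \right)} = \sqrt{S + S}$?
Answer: $280 \sqrt{2} \approx 395.98$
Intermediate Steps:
$N{\left(S \right)} = \sqrt{2} \sqrt{S}$ ($N{\left(S \right)} = \sqrt{2 S} = \sqrt{2} \sqrt{S}$)
$j{\left(O,m \right)} = 6 + O + m$ ($j{\left(O,m \right)} = \left(O + m\right) + 6 = 6 + O + m$)
$\left(r{\left(4,j{\left(-4,b \right)} \right)} - 19\right) 5 \left(-4\right) N{\left(4 \right)} = \left(3 \cdot 4 - 19\right) 5 \left(-4\right) \sqrt{2} \sqrt{4} = \left(12 - 19\right) \left(- 20 \sqrt{2} \cdot 2\right) = - 7 \left(- 20 \cdot 2 \sqrt{2}\right) = - 7 \left(- 40 \sqrt{2}\right) = 280 \sqrt{2}$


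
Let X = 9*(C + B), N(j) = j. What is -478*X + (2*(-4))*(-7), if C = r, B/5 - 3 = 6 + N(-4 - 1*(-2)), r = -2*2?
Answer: -133306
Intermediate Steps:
r = -4
B = 35 (B = 15 + 5*(6 + (-4 - 1*(-2))) = 15 + 5*(6 + (-4 + 2)) = 15 + 5*(6 - 2) = 15 + 5*4 = 15 + 20 = 35)
C = -4
X = 279 (X = 9*(-4 + 35) = 9*31 = 279)
-478*X + (2*(-4))*(-7) = -478*279 + (2*(-4))*(-7) = -133362 - 8*(-7) = -133362 + 56 = -133306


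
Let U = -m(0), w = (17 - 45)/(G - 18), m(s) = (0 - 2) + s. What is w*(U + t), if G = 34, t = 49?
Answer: -357/4 ≈ -89.250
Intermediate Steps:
m(s) = -2 + s
w = -7/4 (w = (17 - 45)/(34 - 18) = -28/16 = -28*1/16 = -7/4 ≈ -1.7500)
U = 2 (U = -(-2 + 0) = -1*(-2) = 2)
w*(U + t) = -7*(2 + 49)/4 = -7/4*51 = -357/4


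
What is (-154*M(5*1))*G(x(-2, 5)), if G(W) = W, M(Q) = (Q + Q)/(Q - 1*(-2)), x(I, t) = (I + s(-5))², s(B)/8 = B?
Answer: -388080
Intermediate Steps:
s(B) = 8*B
x(I, t) = (-40 + I)² (x(I, t) = (I + 8*(-5))² = (I - 40)² = (-40 + I)²)
M(Q) = 2*Q/(2 + Q) (M(Q) = (2*Q)/(Q + 2) = (2*Q)/(2 + Q) = 2*Q/(2 + Q))
(-154*M(5*1))*G(x(-2, 5)) = (-308*5*1/(2 + 5*1))*(-40 - 2)² = -308*5/(2 + 5)*(-42)² = -308*5/7*1764 = -154*10/7*1764 = -220*1764 = -388080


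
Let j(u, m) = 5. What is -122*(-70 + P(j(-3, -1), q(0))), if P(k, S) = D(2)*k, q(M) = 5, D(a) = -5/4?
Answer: 18605/2 ≈ 9302.5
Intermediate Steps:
D(a) = -5/4 (D(a) = -5*¼ = -5/4)
P(k, S) = -5*k/4
-122*(-70 + P(j(-3, -1), q(0))) = -122*(-70 - 5/4*5) = -122*(-70 - 25/4) = -122*(-305/4) = 18605/2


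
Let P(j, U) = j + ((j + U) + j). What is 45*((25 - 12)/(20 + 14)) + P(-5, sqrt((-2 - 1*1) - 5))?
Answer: 75/34 + 2*I*sqrt(2) ≈ 2.2059 + 2.8284*I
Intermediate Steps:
P(j, U) = U + 3*j (P(j, U) = j + ((U + j) + j) = j + (U + 2*j) = U + 3*j)
45*((25 - 12)/(20 + 14)) + P(-5, sqrt((-2 - 1*1) - 5)) = 45*((25 - 12)/(20 + 14)) + (sqrt((-2 - 1*1) - 5) + 3*(-5)) = 45*(13/34) + (sqrt((-2 - 1) - 5) - 15) = 45*(13*(1/34)) + (sqrt(-3 - 5) - 15) = 45*(13/34) + (sqrt(-8) - 15) = 585/34 + (2*I*sqrt(2) - 15) = 585/34 + (-15 + 2*I*sqrt(2)) = 75/34 + 2*I*sqrt(2)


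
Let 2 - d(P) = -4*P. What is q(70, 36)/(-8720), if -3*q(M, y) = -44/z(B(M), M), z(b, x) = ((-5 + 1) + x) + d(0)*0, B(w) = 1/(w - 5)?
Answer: -1/39240 ≈ -2.5484e-5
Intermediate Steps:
B(w) = 1/(-5 + w)
d(P) = 2 + 4*P (d(P) = 2 - (-4)*P = 2 + 4*P)
z(b, x) = -4 + x (z(b, x) = ((-5 + 1) + x) + (2 + 4*0)*0 = (-4 + x) + (2 + 0)*0 = (-4 + x) + 2*0 = (-4 + x) + 0 = -4 + x)
q(M, y) = 44/(3*(-4 + M)) (q(M, y) = -(-44)/(3*(-4 + M)) = 44/(3*(-4 + M)))
q(70, 36)/(-8720) = (44/(3*(-4 + 70)))/(-8720) = ((44/3)/66)*(-1/8720) = ((44/3)*(1/66))*(-1/8720) = (2/9)*(-1/8720) = -1/39240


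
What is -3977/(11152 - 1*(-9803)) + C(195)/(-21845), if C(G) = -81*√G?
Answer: -3977/20955 + 81*√195/21845 ≈ -0.13801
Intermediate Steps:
-3977/(11152 - 1*(-9803)) + C(195)/(-21845) = -3977/(11152 - 1*(-9803)) - 81*√195/(-21845) = -3977/(11152 + 9803) - 81*√195*(-1/21845) = -3977/20955 + 81*√195/21845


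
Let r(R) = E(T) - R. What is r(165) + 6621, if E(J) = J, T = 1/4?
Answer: 25825/4 ≈ 6456.3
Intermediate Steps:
T = ¼ ≈ 0.25000
r(R) = ¼ - R
r(165) + 6621 = (¼ - 1*165) + 6621 = (¼ - 165) + 6621 = -659/4 + 6621 = 25825/4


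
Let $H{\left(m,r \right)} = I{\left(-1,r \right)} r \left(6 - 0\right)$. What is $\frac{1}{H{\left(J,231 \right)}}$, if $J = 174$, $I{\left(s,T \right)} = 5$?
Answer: $\frac{1}{6930} \approx 0.0001443$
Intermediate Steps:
$H{\left(m,r \right)} = 30 r$ ($H{\left(m,r \right)} = 5 r \left(6 - 0\right) = 5 r \left(6 + 0\right) = 5 r 6 = 30 r$)
$\frac{1}{H{\left(J,231 \right)}} = \frac{1}{30 \cdot 231} = \frac{1}{6930}$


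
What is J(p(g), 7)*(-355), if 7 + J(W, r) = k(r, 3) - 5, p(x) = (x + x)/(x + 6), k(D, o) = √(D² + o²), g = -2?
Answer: 4260 - 355*√58 ≈ 1556.4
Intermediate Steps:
p(x) = 2*x/(6 + x) (p(x) = (2*x)/(6 + x) = 2*x/(6 + x))
J(W, r) = -12 + √(9 + r²) (J(W, r) = -7 + (√(r² + 3²) - 5) = -7 + (√(r² + 9) - 5) = -7 + (√(9 + r²) - 5) = -7 + (-5 + √(9 + r²)) = -12 + √(9 + r²))
J(p(g), 7)*(-355) = (-12 + √(9 + 7²))*(-355) = (-12 + √(9 + 49))*(-355) = (-12 + √58)*(-355) = 4260 - 355*√58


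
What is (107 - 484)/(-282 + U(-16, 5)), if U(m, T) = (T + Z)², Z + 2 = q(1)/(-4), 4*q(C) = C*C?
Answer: 96512/69983 ≈ 1.3791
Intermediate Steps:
q(C) = C²/4 (q(C) = (C*C)/4 = C²/4)
Z = -33/16 (Z = -2 + ((¼)*1²)/(-4) = -2 + ((¼)*1)*(-¼) = -2 + (¼)*(-¼) = -2 - 1/16 = -33/16 ≈ -2.0625)
U(m, T) = (-33/16 + T)² (U(m, T) = (T - 33/16)² = (-33/16 + T)²)
(107 - 484)/(-282 + U(-16, 5)) = (107 - 484)/(-282 + (33 - 16*5)²/256) = -377/(-282 + (33 - 80)²/256) = -377/(-282 + (1/256)*(-47)²) = -377/(-282 + (1/256)*2209) = -377/(-282 + 2209/256) = -377/(-69983/256) = -377*(-256/69983) = 96512/69983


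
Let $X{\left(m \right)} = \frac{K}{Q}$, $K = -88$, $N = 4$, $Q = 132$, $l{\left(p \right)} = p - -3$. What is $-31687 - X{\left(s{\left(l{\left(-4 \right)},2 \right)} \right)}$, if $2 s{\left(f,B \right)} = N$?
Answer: $- \frac{95059}{3} \approx -31686.0$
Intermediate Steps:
$l{\left(p \right)} = 3 + p$ ($l{\left(p \right)} = p + 3 = 3 + p$)
$s{\left(f,B \right)} = 2$ ($s{\left(f,B \right)} = \frac{1}{2} \cdot 4 = 2$)
$X{\left(m \right)} = - \frac{2}{3}$ ($X{\left(m \right)} = - \frac{88}{132} = \left(-88\right) \frac{1}{132} = - \frac{2}{3}$)
$-31687 - X{\left(s{\left(l{\left(-4 \right)},2 \right)} \right)} = -31687 - - \frac{2}{3} = -31687 + \frac{2}{3} = - \frac{95059}{3}$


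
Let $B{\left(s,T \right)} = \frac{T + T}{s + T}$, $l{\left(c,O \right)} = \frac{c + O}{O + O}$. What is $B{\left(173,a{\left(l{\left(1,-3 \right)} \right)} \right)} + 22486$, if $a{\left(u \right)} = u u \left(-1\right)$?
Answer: $\frac{17494107}{778} \approx 22486.0$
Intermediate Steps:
$l{\left(c,O \right)} = \frac{O + c}{2 O}$
$a{\left(u \right)} = - u^{2}$ ($a{\left(u \right)} = u^{2} \left(-1\right) = - u^{2}$)
$B{\left(s,T \right)} = \frac{2 T}{T + s}$
$B{\left(173,a{\left(l{\left(1,-3 \right)} \right)} \right)} + 22486 = \frac{2 \left(- \left(\frac{-3 + 1}{2 \left(-3\right)}\right)^{2}\right)}{- \left(\frac{-3 + 1}{2 \left(-3\right)}\right)^{2} + 173} + 22486 = \frac{2 \left(- \left(\frac{1}{2} \left(- \frac{1}{3}\right) \left(-2\right)\right)^{2}\right)}{- \left(\frac{1}{2} \left(- \frac{1}{3}\right) \left(-2\right)\right)^{2} + 173} + 22486 = \frac{2 \left(- \frac{1}{9}\right)}{- \frac{1}{9} + 173} + 22486 = \frac{2 \left(\left(-1\right) \frac{1}{9}\right)}{\left(-1\right) \frac{1}{9} + 173} + 22486 = 2 \left(- \frac{1}{9}\right) \frac{1}{- \frac{1}{9} + 173} + 22486 = 2 \left(- \frac{1}{9}\right) \frac{1}{\frac{1556}{9}} + 22486 = 2 \left(- \frac{1}{9}\right) \frac{9}{1556} + 22486 = - \frac{1}{778} + 22486 = \frac{17494107}{778}$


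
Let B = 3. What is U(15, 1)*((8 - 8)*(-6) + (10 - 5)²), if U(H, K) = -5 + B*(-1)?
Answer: -200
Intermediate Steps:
U(H, K) = -8 (U(H, K) = -5 + 3*(-1) = -5 - 3 = -8)
U(15, 1)*((8 - 8)*(-6) + (10 - 5)²) = -8*((8 - 8)*(-6) + (10 - 5)²) = -8*(0*(-6) + 5²) = -8*(0 + 25) = -8*25 = -200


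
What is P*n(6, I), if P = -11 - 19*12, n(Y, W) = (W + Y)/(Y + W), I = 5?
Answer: -239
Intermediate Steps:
n(Y, W) = 1 (n(Y, W) = (W + Y)/(W + Y) = 1)
P = -239 (P = -11 - 228 = -239)
P*n(6, I) = -239*1 = -239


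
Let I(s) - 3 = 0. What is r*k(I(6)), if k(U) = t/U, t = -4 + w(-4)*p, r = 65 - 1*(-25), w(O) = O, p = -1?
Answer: 0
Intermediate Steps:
I(s) = 3 (I(s) = 3 + 0 = 3)
r = 90 (r = 65 + 25 = 90)
t = 0 (t = -4 - 4*(-1) = -4 + 4 = 0)
k(U) = 0 (k(U) = 0/U = 0)
r*k(I(6)) = 90*0 = 0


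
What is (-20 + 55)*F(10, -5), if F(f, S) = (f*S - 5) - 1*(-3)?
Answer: -1820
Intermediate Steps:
F(f, S) = -2 + S*f (F(f, S) = (S*f - 5) + 3 = (-5 + S*f) + 3 = -2 + S*f)
(-20 + 55)*F(10, -5) = (-20 + 55)*(-2 - 5*10) = 35*(-2 - 50) = 35*(-52) = -1820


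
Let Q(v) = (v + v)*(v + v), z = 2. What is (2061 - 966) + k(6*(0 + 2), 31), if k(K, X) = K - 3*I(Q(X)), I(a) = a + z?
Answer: -10431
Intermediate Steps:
Q(v) = 4*v² (Q(v) = (2*v)*(2*v) = 4*v²)
I(a) = 2 + a (I(a) = a + 2 = 2 + a)
k(K, X) = -6 + K - 12*X² (k(K, X) = K - 3*(2 + 4*X²) = K + (-6 - 12*X²) = -6 + K - 12*X²)
(2061 - 966) + k(6*(0 + 2), 31) = (2061 - 966) + (-6 + 6*(0 + 2) - 12*31²) = 1095 + (-6 + 6*2 - 12*961) = 1095 + (-6 + 12 - 11532) = 1095 - 11526 = -10431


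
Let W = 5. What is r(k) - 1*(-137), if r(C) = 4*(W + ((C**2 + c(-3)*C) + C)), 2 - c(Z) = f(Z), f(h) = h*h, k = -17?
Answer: 1721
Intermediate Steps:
f(h) = h**2
c(Z) = 2 - Z**2
r(C) = 20 - 24*C + 4*C**2 (r(C) = 4*(5 + ((C**2 + (2 - 1*(-3)**2)*C) + C)) = 4*(5 + ((C**2 + (2 - 1*9)*C) + C)) = 4*(5 + ((C**2 + (2 - 9)*C) + C)) = 4*(5 + ((C**2 - 7*C) + C)) = 4*(5 + (C**2 - 6*C)) = 4*(5 + C**2 - 6*C) = 20 - 24*C + 4*C**2)
r(k) - 1*(-137) = (20 - 24*(-17) + 4*(-17)**2) - 1*(-137) = (20 + 408 + 4*289) + 137 = (20 + 408 + 1156) + 137 = 1584 + 137 = 1721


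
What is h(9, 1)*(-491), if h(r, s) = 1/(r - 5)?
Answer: -491/4 ≈ -122.75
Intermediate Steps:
h(r, s) = 1/(-5 + r)
h(9, 1)*(-491) = -491/(-5 + 9) = -491/4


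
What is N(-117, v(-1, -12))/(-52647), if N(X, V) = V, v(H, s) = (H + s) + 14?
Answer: -1/52647 ≈ -1.8994e-5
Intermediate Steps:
v(H, s) = 14 + H + s
N(-117, v(-1, -12))/(-52647) = (14 - 1 - 12)/(-52647) = 1*(-1/52647) = -1/52647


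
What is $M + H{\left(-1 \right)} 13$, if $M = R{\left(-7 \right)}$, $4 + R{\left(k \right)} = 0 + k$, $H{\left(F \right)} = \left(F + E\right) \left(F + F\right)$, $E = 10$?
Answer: $-245$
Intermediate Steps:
$H{\left(F \right)} = 2 F \left(10 + F\right)$ ($H{\left(F \right)} = \left(F + 10\right) \left(F + F\right) = \left(10 + F\right) 2 F = 2 F \left(10 + F\right)$)
$R{\left(k \right)} = -4 + k$ ($R{\left(k \right)} = -4 + \left(0 + k\right) = -4 + k$)
$M = -11$ ($M = -4 - 7 = -11$)
$M + H{\left(-1 \right)} 13 = -11 + 2 \left(-1\right) \left(10 - 1\right) 13 = -11 + 2 \left(-1\right) 9 \cdot 13 = -11 - 234 = -245$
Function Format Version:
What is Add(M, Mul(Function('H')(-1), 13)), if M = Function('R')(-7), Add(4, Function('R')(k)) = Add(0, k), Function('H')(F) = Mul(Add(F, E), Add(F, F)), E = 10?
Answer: -245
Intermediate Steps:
Function('H')(F) = Mul(2, F, Add(10, F)) (Function('H')(F) = Mul(Add(F, 10), Add(F, F)) = Mul(Add(10, F), Mul(2, F)) = Mul(2, F, Add(10, F)))
Function('R')(k) = Add(-4, k) (Function('R')(k) = Add(-4, Add(0, k)) = Add(-4, k))
M = -11 (M = Add(-4, -7) = -11)
Add(M, Mul(Function('H')(-1), 13)) = Add(-11, Mul(Mul(2, -1, Add(10, -1)), 13)) = Add(-11, Mul(Mul(2, -1, 9), 13)) = Add(-11, Mul(-18, 13)) = Add(-11, -234) = -245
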